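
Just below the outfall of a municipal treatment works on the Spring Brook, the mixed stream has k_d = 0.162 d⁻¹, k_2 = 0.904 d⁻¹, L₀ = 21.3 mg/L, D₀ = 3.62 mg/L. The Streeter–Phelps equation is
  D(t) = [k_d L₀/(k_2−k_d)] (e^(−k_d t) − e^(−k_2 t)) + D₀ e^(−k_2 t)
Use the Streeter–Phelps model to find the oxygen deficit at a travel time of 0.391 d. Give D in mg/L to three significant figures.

k_d L₀/(k_2−k_d) = 0.162×21.3/(0.904−0.162) = 3.451/0.7420 = 4.650 mg/L.
e^(−k_d t) = e^(−0.162×0.3910) = 0.9386; e^(−k_2 t) = e^(−0.904×0.3910) = 0.7023.
D = 4.650 × (0.9386 − 0.7023) + 3.62 × 0.7023 = 1.099 + 2.542 = 3.641 mg/L.

D ≈ 3.64 mg/L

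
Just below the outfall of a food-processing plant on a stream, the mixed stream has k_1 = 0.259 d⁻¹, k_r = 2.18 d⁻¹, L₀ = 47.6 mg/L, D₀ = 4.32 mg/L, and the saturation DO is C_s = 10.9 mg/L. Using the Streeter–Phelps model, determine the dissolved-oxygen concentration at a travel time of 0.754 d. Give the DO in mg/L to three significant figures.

DO ≈ 6.03 mg/L

k_1 L₀/(k_r−k_1) = 0.259×47.6/(2.18−0.259) = 12.33/1.921 = 6.418 mg/L.
e^(−k_1 t) = e^(−0.259×0.7540) = 0.8226; e^(−k_r t) = e^(−2.18×0.7540) = 0.1933.
D = 6.418 × (0.8226 − 0.1933) + 4.32 × 0.1933 = 4.039 + 0.8349 = 4.874 mg/L.
DO = C_s − D = 10.9 − 4.874 = 6.026 mg/L.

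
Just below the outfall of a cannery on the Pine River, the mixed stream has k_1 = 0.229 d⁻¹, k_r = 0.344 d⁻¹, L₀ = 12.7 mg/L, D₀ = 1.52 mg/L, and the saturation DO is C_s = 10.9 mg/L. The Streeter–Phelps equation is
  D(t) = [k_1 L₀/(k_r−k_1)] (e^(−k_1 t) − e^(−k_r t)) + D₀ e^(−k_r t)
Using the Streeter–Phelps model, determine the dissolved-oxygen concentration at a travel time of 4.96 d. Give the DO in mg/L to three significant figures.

DO ≈ 7.09 mg/L

k_1 L₀/(k_r−k_1) = 0.229×12.7/(0.344−0.229) = 2.908/0.1150 = 25.29 mg/L.
e^(−k_1 t) = e^(−0.229×4.960) = 0.3212; e^(−k_r t) = e^(−0.344×4.960) = 0.1815.
D = 25.29 × (0.3212 − 0.1815) + 1.52 × 0.1815 = 3.531 + 0.2760 = 3.807 mg/L.
DO = C_s − D = 10.9 − 3.807 = 7.093 mg/L.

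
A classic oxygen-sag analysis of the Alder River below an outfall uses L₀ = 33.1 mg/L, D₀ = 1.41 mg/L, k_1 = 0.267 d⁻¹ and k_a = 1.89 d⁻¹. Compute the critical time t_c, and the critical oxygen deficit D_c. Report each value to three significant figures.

t_c = [1/(k_a−k_1)] ln[(k_a/k_1)(1 − D₀(k_a−k_1)/(k_1 L₀))]
= [1/(1.89−0.267)] ln[(1.89/0.267)(1 − 1.41×1.623/(0.267×33.1))]
= (1/1.623) ln[7.079 × 0.7411] = 0.6161 × ln(5.246) = 0.6161 × 1.657 = 1.021 d.
D_c = (k_1/k_a) L₀ e^(−k_1 t_c) = (0.267/1.89) × 33.1 × e^(−0.267×1.021) = 0.1413 × 33.1 × 0.7614 = 3.560 mg/L.

t_c ≈ 1.02 d; D_c ≈ 3.56 mg/L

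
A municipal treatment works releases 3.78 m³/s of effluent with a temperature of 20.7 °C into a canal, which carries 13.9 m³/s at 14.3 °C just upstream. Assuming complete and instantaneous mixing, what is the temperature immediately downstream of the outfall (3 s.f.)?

15.7 °C

Flow-weighted mixing: C = (Q_r C_r + Q_w C_w)/(Q_r + Q_w)
= (13.9×14.3 + 3.78×20.7)/(13.9 + 3.78) = 277.0/17.68 = 15.67 °C.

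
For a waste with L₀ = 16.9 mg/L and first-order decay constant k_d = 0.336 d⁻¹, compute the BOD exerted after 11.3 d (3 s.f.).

y_t = L₀(1 − e^(−k_d t)) = 16.9 × (1 − e^(−0.336×11.3))
= 16.9 × (1 − 0.02244) = 16.9 × 0.9776 = 16.52 mg/L.

y ≈ 16.5 mg/L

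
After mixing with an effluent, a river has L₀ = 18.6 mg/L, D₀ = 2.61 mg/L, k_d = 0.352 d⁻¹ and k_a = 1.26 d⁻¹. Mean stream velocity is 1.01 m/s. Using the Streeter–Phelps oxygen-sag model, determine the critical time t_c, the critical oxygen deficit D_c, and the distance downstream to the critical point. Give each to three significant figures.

t_c ≈ 0.910 d; D_c ≈ 3.77 mg/L; x_c ≈ 79.4 km

With k_a/k_d = 3.580 and 1 − D₀(k_a−k_d)/(k_d L₀) = 0.6380,
t_c = ln(3.580 × 0.6380) / (1.26 − 0.352) = ln(2.284) / 0.9080 = 0.8259/0.9080 = 0.9095 d.
D_c = (k_d/k_a) L₀ e^(−k_d t_c) = (0.352/1.26) × 18.6 × e^(−0.352×0.9095) = 0.2794 × 18.6 × 0.7260 = 3.773 mg/L.
x_c = v t_c = 1.01 m/s × 0.9095 d × 86400 s/d = 79370 m ≈ 79.4 km.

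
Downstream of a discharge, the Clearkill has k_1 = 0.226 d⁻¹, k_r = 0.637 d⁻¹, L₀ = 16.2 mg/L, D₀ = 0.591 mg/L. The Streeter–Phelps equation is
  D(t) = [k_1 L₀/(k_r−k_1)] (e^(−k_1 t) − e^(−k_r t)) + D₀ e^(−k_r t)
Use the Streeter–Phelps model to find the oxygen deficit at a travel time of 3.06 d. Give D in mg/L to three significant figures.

k_1 L₀/(k_r−k_1) = 0.226×16.2/(0.637−0.226) = 3.661/0.4110 = 8.908 mg/L.
e^(−k_1 t) = e^(−0.226×3.060) = 0.5008; e^(−k_r t) = e^(−0.637×3.060) = 0.1424.
D = 8.908 × (0.5008 − 0.1424) + 0.591 × 0.1424 = 3.193 + 0.08415 = 3.277 mg/L.

D ≈ 3.28 mg/L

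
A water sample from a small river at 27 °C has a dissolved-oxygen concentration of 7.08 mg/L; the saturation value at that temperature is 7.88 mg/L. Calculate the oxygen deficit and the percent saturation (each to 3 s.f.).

D ≈ 0.800 mg/L; 89.8 % saturation

D = C_s − C = 7.88 − 7.08 = 0.800 mg/L.
% saturation = 7.08/7.88 × 100 = 89.8 %.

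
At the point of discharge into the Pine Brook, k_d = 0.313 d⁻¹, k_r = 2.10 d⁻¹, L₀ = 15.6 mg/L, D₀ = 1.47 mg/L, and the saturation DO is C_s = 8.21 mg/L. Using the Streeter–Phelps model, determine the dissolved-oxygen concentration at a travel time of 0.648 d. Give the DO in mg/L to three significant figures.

DO ≈ 6.30 mg/L

k_d L₀/(k_r−k_d) = 0.313×15.6/(2.10−0.313) = 4.883/1.787 = 2.732 mg/L.
e^(−k_d t) = e^(−0.313×0.6480) = 0.8164; e^(−k_r t) = e^(−2.10×0.6480) = 0.2565.
D = 2.732 × (0.8164 − 0.2565) + 1.47 × 0.2565 = 1.530 + 0.3770 = 1.907 mg/L.
DO = C_s − D = 8.21 − 1.907 = 6.303 mg/L.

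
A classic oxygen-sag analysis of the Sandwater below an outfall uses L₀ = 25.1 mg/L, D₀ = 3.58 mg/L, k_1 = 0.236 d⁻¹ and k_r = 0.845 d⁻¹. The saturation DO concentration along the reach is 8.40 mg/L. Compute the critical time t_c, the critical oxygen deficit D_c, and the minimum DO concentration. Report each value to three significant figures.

t_c ≈ 1.34 d; D_c ≈ 5.11 mg/L; min DO ≈ 3.29 mg/L

t_c = [1/(k_r−k_1)] ln[(k_r/k_1)(1 − D₀(k_r−k_1)/(k_1 L₀))]
= [1/(0.845−0.236)] ln[(0.845/0.236)(1 − 3.58×0.6090/(0.236×25.1))]
= (1/0.6090) ln[3.581 × 0.6319] = 1.642 × ln(2.263) = 1.642 × 0.8165 = 1.341 d.
L(t_c) = L₀ e^(−k_1 t_c) = 25.1 × 0.7287 = 18.29 mg/L, and at the critical point k_r D_c = k_1 L, so D_c = (0.236/0.845) × 18.29 = 5.109 mg/L.
Minimum DO = C_s − D_c = 8.40 − 5.109 = 3.291 mg/L.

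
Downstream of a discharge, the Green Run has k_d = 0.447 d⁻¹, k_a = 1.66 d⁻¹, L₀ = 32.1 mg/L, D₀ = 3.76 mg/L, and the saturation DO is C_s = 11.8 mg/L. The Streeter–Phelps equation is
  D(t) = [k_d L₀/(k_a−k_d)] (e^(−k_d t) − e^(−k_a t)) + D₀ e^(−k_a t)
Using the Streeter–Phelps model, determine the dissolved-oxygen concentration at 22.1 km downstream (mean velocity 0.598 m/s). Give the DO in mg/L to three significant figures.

Travel time t = x/v = 22.1 km / (0.598 m/s) = 22100 m / 0.598 m/s = 36960 s = 0.4277 d.
k_d L₀/(k_a−k_d) = 0.447×32.1/(1.66−0.447) = 14.35/1.213 = 11.83 mg/L.
e^(−k_d t) = e^(−0.447×0.4277) = 0.8260; e^(−k_a t) = e^(−1.66×0.4277) = 0.4916.
D = 11.83 × (0.8260 − 0.4916) + 3.76 × 0.4916 = 3.955 + 1.849 = 5.804 mg/L.
DO = C_s − D = 11.8 − 5.804 = 5.996 mg/L.

DO ≈ 6.00 mg/L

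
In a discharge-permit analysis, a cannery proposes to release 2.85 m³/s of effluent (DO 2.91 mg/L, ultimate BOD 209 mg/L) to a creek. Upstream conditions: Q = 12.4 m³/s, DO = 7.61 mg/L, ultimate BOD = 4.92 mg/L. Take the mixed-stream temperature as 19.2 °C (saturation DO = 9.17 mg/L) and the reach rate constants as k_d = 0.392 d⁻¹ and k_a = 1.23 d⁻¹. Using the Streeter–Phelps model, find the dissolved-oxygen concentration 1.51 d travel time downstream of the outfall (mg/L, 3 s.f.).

Mixed DO = (12.4×7.61 + 2.85×2.91)/(12.4+2.85) = 102.7/15.25 = 6.732 mg/L.
Mixed L₀ = (12.4×4.92 + 2.85×209)/(15.25) = 656.7/15.25 = 43.06 mg/L.
Initial deficit D₀ = C_s − DO₀ = 9.17 − 6.732 = 2.438 mg/L.
D(1.51) = [0.392×43.06/(1.23−0.392)](e^(−0.392×1.51) − e^(−1.23×1.51)) + 2.438 e^(−1.23×1.51)
= 20.14 × (0.5533 − 0.1561) + 2.438 × 0.1561 = 8.381 mg/L.
DO = 9.17 − 8.381 = 0.7894 mg/L.

DO ≈ 0.789 mg/L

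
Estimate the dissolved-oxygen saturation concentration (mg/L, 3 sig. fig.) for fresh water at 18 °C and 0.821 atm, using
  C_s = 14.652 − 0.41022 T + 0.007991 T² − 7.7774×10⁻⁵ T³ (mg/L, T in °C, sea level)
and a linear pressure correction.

C_s ≈ 7.72 mg/L

At sea level: C_s = 14.652 − 0.41022×18 + 0.007991×18² − 7.7774×10⁻⁵×18³ = 9.404 mg/L.
Pressure correction: C_s' = 9.404 × 0.821 = 7.720 mg/L.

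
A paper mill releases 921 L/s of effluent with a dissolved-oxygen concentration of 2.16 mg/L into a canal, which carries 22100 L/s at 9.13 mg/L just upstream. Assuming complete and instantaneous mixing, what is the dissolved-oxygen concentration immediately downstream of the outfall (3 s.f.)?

Flow-weighted mixing: C = (Q_r C_r + Q_w C_w)/(Q_r + Q_w)
= (22100×9.13 + 921×2.16)/(22100 + 921) = 203800/23020 = 8.851 mg/L.

8.85 mg/L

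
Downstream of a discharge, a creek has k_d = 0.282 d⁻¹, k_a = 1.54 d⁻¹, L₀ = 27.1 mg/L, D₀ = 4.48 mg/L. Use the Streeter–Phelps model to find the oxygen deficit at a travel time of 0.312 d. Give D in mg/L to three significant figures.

k_d L₀/(k_a−k_d) = 0.282×27.1/(1.54−0.282) = 7.642/1.258 = 6.075 mg/L.
e^(−k_d t) = e^(−0.282×0.3120) = 0.9158; e^(−k_a t) = e^(−1.54×0.3120) = 0.6185.
D = 6.075 × (0.9158 − 0.6185) + 4.48 × 0.6185 = 1.806 + 2.771 = 4.577 mg/L.

D ≈ 4.58 mg/L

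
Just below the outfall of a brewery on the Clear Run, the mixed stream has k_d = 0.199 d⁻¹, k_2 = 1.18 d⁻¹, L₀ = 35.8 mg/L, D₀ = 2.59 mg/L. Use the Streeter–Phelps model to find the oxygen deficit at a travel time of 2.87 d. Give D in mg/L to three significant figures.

D ≈ 3.94 mg/L

k_d L₀/(k_2−k_d) = 0.199×35.8/(1.18−0.199) = 7.124/0.9810 = 7.262 mg/L.
e^(−k_d t) = e^(−0.199×2.870) = 0.5649; e^(−k_2 t) = e^(−1.18×2.870) = 0.03382.
D = 7.262 × (0.5649 − 0.03382) + 2.59 × 0.03382 = 3.857 + 0.08760 = 3.944 mg/L.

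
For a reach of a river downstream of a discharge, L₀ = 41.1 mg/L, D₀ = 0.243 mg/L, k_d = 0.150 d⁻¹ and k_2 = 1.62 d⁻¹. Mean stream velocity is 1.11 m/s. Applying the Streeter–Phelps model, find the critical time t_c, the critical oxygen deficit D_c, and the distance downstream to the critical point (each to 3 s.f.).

t_c ≈ 1.58 d; D_c ≈ 3.00 mg/L; x_c ≈ 151 km

At the critical point dD/dt = 0, so k_d L₀ e^(−k_d t) = k_2 D. Substituting D(t) from the Streeter–Phelps equation and solving for t gives
t_c = ln[(k_2/k_d)(1 − D₀(k_2−k_d)/(k_d L₀))] / (k_2−k_d).
Here k_2−k_d = 1.470 d⁻¹ and 1 − D₀(k_2−k_d)/(k_d L₀) = 1 − 0.243×1.470/(0.150×41.1) = 0.9421, so
t_c = ln(10.80 × 0.9421) / 1.470 = 2.320 / 1.470 = 1.578 d.
D_c = (k_d/k_2) L₀ e^(−k_d t_c) = (0.150/1.62) × 41.1 × e^(−0.150×1.578) = 0.09259 × 41.1 × 0.7892 = 3.003 mg/L.
x_c = v t_c = 1.11 m/s × 1.578 d × 86400 s/d = 151300 m ≈ 151 km.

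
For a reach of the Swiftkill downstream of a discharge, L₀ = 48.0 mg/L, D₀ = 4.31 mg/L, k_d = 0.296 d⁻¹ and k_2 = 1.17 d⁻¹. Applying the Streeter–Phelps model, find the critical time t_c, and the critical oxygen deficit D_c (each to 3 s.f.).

t_c ≈ 1.22 d; D_c ≈ 8.46 mg/L

With k_2/k_d = 3.953 and 1 − D₀(k_2−k_d)/(k_d L₀) = 0.7349,
t_c = ln(3.953 × 0.7349) / (1.17 − 0.296) = ln(2.905) / 0.8740 = 1.066/0.8740 = 1.220 d.
L(t_c) = L₀ e^(−k_d t_c) = 48.0 × 0.6969 = 33.45 mg/L, and at the critical point k_2 D_c = k_d L, so D_c = (0.296/1.17) × 33.45 = 8.463 mg/L.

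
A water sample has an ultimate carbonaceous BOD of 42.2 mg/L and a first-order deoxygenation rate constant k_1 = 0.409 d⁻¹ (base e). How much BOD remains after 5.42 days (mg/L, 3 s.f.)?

L_t = L₀ e^(−k_1 t) = 42.2 × e^(−0.409×5.42) = 42.2 × 0.1090 = 4.598 mg/L.

L ≈ 4.60 mg/L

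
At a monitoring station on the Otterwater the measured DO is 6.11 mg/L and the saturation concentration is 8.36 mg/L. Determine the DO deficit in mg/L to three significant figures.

D ≈ 2.25 mg/L

D = C_s − C = 8.36 − 6.11 = 2.25 mg/L.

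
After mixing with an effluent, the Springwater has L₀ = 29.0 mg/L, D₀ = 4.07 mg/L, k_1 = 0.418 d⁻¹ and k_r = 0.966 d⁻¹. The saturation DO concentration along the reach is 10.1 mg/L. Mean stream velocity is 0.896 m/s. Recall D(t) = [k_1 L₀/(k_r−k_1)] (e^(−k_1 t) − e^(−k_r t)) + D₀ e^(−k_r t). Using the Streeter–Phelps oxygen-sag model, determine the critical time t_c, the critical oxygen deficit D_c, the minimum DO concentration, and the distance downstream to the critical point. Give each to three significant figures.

t_c ≈ 1.16 d; D_c ≈ 7.73 mg/L; min DO ≈ 2.37 mg/L; x_c ≈ 89.6 km

At the critical point dD/dt = 0, so k_1 L₀ e^(−k_1 t) = k_r D. Substituting D(t) from the Streeter–Phelps equation and solving for t gives
t_c = ln[(k_r/k_1)(1 − D₀(k_r−k_1)/(k_1 L₀))] / (k_r−k_1).
Here k_r−k_1 = 0.5480 d⁻¹ and 1 − D₀(k_r−k_1)/(k_1 L₀) = 1 − 4.07×0.5480/(0.418×29.0) = 0.8160, so
t_c = ln(2.311 × 0.8160) / 0.5480 = 0.6344 / 0.5480 = 1.158 d.
L(t_c) = L₀ e^(−k_1 t_c) = 29.0 × 0.6164 = 17.88 mg/L, and at the critical point k_r D_c = k_1 L, so D_c = (0.418/0.966) × 17.88 = 7.735 mg/L.
Minimum DO = C_s − D_c = 10.1 − 7.735 = 2.365 mg/L.
x_c = v t_c = 0.896 m/s × 1.158 d × 86400 s/d = 89610 m ≈ 89.6 km.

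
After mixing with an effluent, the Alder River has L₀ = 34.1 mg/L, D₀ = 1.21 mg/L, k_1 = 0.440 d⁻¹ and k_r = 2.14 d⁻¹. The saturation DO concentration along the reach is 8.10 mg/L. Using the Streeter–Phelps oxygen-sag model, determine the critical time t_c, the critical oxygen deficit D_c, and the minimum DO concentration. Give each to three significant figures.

At the critical point dD/dt = 0, so k_1 L₀ e^(−k_1 t) = k_r D. Substituting D(t) from the Streeter–Phelps equation and solving for t gives
t_c = ln[(k_r/k_1)(1 − D₀(k_r−k_1)/(k_1 L₀))] / (k_r−k_1).
Here k_r−k_1 = 1.700 d⁻¹ and 1 − D₀(k_r−k_1)/(k_1 L₀) = 1 − 1.21×1.700/(0.440×34.1) = 0.8629, so
t_c = ln(4.864 × 0.8629) / 1.700 = 1.434 / 1.700 = 0.8437 d.
D_c = (k_1/k_r) L₀ e^(−k_1 t_c) = (0.440/2.14) × 34.1 × e^(−0.440×0.8437) = 0.2056 × 34.1 × 0.6899 = 4.837 mg/L.
Minimum DO = C_s − D_c = 8.10 − 4.837 = 3.263 mg/L.

t_c ≈ 0.844 d; D_c ≈ 4.84 mg/L; min DO ≈ 3.26 mg/L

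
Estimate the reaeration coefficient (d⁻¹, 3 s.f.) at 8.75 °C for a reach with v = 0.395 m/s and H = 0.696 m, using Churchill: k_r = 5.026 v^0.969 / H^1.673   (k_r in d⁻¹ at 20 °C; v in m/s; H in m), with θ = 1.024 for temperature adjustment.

k_r ≈ 2.87 d⁻¹

k_r(20) = 5.026 × 0.395^0.969 / 0.696^1.673 = 5.026 × 0.4065 / 0.5454 = 3.747 d⁻¹.
k_r(8.75) = 3.747 × 1.024^(8.75−20) = 3.747 × 0.7658 = 2.869 d⁻¹.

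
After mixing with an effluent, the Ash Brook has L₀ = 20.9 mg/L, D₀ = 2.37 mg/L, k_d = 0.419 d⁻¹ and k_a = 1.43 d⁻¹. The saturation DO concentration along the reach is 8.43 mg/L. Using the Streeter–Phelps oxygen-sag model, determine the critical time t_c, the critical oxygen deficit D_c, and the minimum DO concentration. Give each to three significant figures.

With k_a/k_d = 3.413 and 1 − D₀(k_a−k_d)/(k_d L₀) = 0.7264,
t_c = ln(3.413 × 0.7264) / (1.43 − 0.419) = ln(2.479) / 1.011 = 0.9079/1.011 = 0.8980 d.
L(t_c) = L₀ e^(−k_d t_c) = 20.9 × 0.6864 = 14.35 mg/L, and at the critical point k_a D_c = k_d L, so D_c = (0.419/1.43) × 14.35 = 4.204 mg/L.
Minimum DO = C_s − D_c = 8.43 − 4.204 = 4.226 mg/L.

t_c ≈ 0.898 d; D_c ≈ 4.20 mg/L; min DO ≈ 4.23 mg/L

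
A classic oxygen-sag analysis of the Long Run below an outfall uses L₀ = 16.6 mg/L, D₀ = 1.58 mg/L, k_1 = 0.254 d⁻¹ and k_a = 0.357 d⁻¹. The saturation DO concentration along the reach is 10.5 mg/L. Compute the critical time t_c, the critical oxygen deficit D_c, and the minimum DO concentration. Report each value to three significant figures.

t_c ≈ 2.92 d; D_c ≈ 5.62 mg/L; min DO ≈ 4.88 mg/L

At the critical point dD/dt = 0, so k_1 L₀ e^(−k_1 t) = k_a D. Substituting D(t) from the Streeter–Phelps equation and solving for t gives
t_c = ln[(k_a/k_1)(1 − D₀(k_a−k_1)/(k_1 L₀))] / (k_a−k_1).
Here k_a−k_1 = 0.1030 d⁻¹ and 1 − D₀(k_a−k_1)/(k_1 L₀) = 1 − 1.58×0.1030/(0.254×16.6) = 0.9614, so
t_c = ln(1.406 × 0.9614) / 0.1030 = 0.3010 / 0.1030 = 2.923 d.
L(t_c) = L₀ e^(−k_1 t_c) = 16.6 × 0.4760 = 7.901 mg/L, and at the critical point k_a D_c = k_1 L, so D_c = (0.254/0.357) × 7.901 = 5.622 mg/L.
Minimum DO = C_s − D_c = 10.5 − 5.622 = 4.878 mg/L.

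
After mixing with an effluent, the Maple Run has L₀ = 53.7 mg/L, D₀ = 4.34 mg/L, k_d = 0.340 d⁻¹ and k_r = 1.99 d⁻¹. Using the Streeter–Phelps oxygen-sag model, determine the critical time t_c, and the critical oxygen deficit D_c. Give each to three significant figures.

t_c ≈ 0.769 d; D_c ≈ 7.06 mg/L

At the critical point dD/dt = 0, so k_d L₀ e^(−k_d t) = k_r D. Substituting D(t) from the Streeter–Phelps equation and solving for t gives
t_c = ln[(k_r/k_d)(1 − D₀(k_r−k_d)/(k_d L₀))] / (k_r−k_d).
Here k_r−k_d = 1.650 d⁻¹ and 1 − D₀(k_r−k_d)/(k_d L₀) = 1 − 4.34×1.650/(0.340×53.7) = 0.6078, so
t_c = ln(5.853 × 0.6078) / 1.650 = 1.269 / 1.650 = 0.7691 d.
D_c = (k_d/k_r) L₀ e^(−k_d t_c) = (0.340/1.99) × 53.7 × e^(−0.340×0.7691) = 0.1709 × 53.7 × 0.7699 = 7.064 mg/L.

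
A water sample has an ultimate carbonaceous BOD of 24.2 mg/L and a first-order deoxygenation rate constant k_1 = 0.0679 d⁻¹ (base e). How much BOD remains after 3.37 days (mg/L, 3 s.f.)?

L_t = L₀ e^(−k_1 t) = 24.2 × e^(−0.0679×3.37) = 24.2 × 0.7955 = 19.25 mg/L.

L ≈ 19.3 mg/L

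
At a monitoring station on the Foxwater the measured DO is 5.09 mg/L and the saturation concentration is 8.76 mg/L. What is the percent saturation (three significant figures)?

58.1 % saturation

% saturation = C/C_s × 100 = 5.09/8.76 × 100 = 58.1 %.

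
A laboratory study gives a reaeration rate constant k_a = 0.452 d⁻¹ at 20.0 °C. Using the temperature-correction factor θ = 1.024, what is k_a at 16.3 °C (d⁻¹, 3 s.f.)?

k_a(T₂) = k_a(T₁) · θ^(T₂−T₁) = 0.452 × 1.024^(16.3−20.0)
= 0.452 × 1.024^-3.70 = 0.452 × 0.9160 = 0.4140 d⁻¹.

k_a ≈ 0.414 d⁻¹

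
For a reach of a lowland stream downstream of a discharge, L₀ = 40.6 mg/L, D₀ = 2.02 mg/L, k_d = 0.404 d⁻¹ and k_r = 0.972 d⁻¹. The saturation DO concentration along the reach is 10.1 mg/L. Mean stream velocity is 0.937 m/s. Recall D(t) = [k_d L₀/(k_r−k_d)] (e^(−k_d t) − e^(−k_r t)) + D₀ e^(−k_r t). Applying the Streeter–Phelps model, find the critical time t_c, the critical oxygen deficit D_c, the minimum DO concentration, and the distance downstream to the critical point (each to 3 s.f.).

t_c = [1/(k_r−k_d)] ln[(k_r/k_d)(1 − D₀(k_r−k_d)/(k_d L₀))]
= [1/(0.972−0.404)] ln[(0.972/0.404)(1 − 2.02×0.5680/(0.404×40.6))]
= (1/0.5680) ln[2.406 × 0.9300] = 1.761 × ln(2.238) = 1.761 × 0.8054 = 1.418 d.
L(t_c) = L₀ e^(−k_d t_c) = 40.6 × 0.5639 = 22.89 mg/L, and at the critical point k_r D_c = k_d L, so D_c = (0.404/0.972) × 22.89 = 9.516 mg/L.
Minimum DO = C_s − D_c = 10.1 − 9.516 = 0.5842 mg/L.
x_c = v t_c = 0.937 m/s × 1.418 d × 86400 s/d = 114800 m ≈ 115 km.

t_c ≈ 1.42 d; D_c ≈ 9.52 mg/L; min DO ≈ 0.584 mg/L; x_c ≈ 115 km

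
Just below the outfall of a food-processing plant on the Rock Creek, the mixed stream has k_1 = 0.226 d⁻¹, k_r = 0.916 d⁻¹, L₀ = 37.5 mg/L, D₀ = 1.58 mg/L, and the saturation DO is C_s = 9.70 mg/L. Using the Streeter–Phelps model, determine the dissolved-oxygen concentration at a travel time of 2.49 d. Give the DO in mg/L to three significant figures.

DO ≈ 3.80 mg/L

k_1 L₀/(k_r−k_1) = 0.226×37.5/(0.916−0.226) = 8.475/0.6900 = 12.28 mg/L.
e^(−k_1 t) = e^(−0.226×2.490) = 0.5696; e^(−k_r t) = e^(−0.916×2.490) = 0.1022.
D = 12.28 × (0.5696 − 0.1022) + 1.58 × 0.1022 = 5.741 + 0.1615 = 5.903 mg/L.
DO = C_s − D = 9.70 − 5.903 = 3.797 mg/L.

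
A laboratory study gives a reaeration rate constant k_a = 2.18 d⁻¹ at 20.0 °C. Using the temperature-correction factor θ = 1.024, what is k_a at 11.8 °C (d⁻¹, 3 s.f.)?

k_a ≈ 1.79 d⁻¹

k_a(T₂) = k_a(T₁) · θ^(T₂−T₁) = 2.18 × 1.024^(11.8−20.0)
= 2.18 × 1.024^-8.20 = 2.18 × 0.8233 = 1.795 d⁻¹.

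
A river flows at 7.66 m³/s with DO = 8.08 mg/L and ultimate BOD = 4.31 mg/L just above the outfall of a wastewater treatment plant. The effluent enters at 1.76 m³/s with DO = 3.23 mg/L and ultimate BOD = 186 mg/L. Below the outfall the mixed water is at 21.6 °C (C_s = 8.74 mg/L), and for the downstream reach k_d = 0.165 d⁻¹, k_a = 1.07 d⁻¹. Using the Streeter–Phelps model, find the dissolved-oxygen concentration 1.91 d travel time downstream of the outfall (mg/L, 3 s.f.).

DO ≈ 4.35 mg/L

Mixed DO = (7.66×8.08 + 1.76×3.23)/(7.66+1.76) = 67.58/9.420 = 7.174 mg/L.
Mixed L₀ = (7.66×4.31 + 1.76×186)/(9.420) = 360.4/9.420 = 38.26 mg/L.
Initial deficit D₀ = C_s − DO₀ = 8.74 − 7.174 = 1.566 mg/L.
D(1.91) = [0.165×38.26/(1.07−0.165)](e^(−0.165×1.91) − e^(−1.07×1.91)) + 1.566 e^(−1.07×1.91)
= 6.975 × (0.7297 − 0.1295) + 1.566 × 0.1295 = 4.389 mg/L.
DO = 8.74 − 4.389 = 4.351 mg/L.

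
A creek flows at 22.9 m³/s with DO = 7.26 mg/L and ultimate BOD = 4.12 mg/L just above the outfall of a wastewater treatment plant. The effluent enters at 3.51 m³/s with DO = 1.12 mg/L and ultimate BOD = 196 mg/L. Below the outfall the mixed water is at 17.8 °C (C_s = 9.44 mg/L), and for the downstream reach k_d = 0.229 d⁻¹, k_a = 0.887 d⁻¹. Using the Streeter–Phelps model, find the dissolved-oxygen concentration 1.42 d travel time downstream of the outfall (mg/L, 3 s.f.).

DO ≈ 4.07 mg/L

Mixed DO = (22.9×7.26 + 3.51×1.12)/(22.9+3.51) = 170.2/26.41 = 6.444 mg/L.
Mixed L₀ = (22.9×4.12 + 3.51×196)/(26.41) = 782.3/26.41 = 29.62 mg/L.
Initial deficit D₀ = C_s − DO₀ = 9.44 − 6.444 = 2.996 mg/L.
D(1.42) = [0.229×29.62/(0.887−0.229)](e^(−0.229×1.42) − e^(−0.887×1.42)) + 2.996 e^(−0.887×1.42)
= 10.31 × (0.7224 − 0.2838) + 2.996 × 0.2838 = 5.372 mg/L.
DO = 9.44 − 5.372 = 4.068 mg/L.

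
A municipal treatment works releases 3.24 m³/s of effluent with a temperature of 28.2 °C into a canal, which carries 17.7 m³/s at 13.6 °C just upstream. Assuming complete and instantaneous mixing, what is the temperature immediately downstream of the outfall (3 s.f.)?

Flow-weighted mixing: C = (Q_r C_r + Q_w C_w)/(Q_r + Q_w)
= (17.7×13.6 + 3.24×28.2)/(17.7 + 3.24) = 332.1/20.94 = 15.86 °C.

15.9 °C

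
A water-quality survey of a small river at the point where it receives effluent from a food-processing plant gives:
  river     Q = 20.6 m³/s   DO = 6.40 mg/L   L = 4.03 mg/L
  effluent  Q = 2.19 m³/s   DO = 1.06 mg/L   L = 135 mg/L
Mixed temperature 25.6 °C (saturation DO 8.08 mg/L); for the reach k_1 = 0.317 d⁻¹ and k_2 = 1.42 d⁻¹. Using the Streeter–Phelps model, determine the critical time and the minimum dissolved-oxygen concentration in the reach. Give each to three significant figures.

Mixed DO = (20.6×6.40 + 2.19×1.06)/(20.6+2.19) = 134.2/22.79 = 5.887 mg/L.
Mixed L₀ = (20.6×4.03 + 2.19×135)/(22.79) = 378.7/22.79 = 16.62 mg/L.
Initial deficit D₀ = C_s − DO₀ = 8.08 − 5.887 = 2.193 mg/L.
t_c = (1/1.103) ln[(1.42/0.317)(1 − 2.193×1.103/(0.317×16.62))] = 0.9066 × ln(2.422) = 0.8021 d.
D_c = (0.317/1.42) × 16.62 × e^(−0.317×0.8021) = 0.2232 × 16.62 × 0.7755 = 2.877 mg/L.
Minimum DO = 8.08 − 2.877 = 5.203 mg/L.

t_c ≈ 0.802 d; minimum DO ≈ 5.20 mg/L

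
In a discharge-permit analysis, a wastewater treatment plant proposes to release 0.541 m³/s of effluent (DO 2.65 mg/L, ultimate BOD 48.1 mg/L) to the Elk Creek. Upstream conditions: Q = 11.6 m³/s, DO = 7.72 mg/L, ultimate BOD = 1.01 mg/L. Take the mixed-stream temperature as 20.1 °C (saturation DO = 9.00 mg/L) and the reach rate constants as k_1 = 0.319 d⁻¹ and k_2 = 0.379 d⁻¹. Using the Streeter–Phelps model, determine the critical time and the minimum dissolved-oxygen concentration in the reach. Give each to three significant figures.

t_c ≈ 1.28 d; minimum DO ≈ 7.26 mg/L

Mixed DO = (11.6×7.72 + 0.541×2.65)/(11.6+0.541) = 90.99/12.14 = 7.494 mg/L.
Mixed L₀ = (11.6×1.01 + 0.541×48.1)/(12.14) = 37.74/12.14 = 3.108 mg/L.
Initial deficit D₀ = C_s − DO₀ = 9.00 − 7.494 = 1.506 mg/L.
t_c = (1/0.06000) ln[(0.379/0.319)(1 − 1.506×0.06000/(0.319×3.108))] = 16.67 × ln(1.080) = 1.280 d.
D_c = (0.319/0.379) × 3.108 × e^(−0.319×1.280) = 0.8417 × 3.108 × 0.6648 = 1.739 mg/L.
Minimum DO = 9.00 − 1.739 = 7.261 mg/L.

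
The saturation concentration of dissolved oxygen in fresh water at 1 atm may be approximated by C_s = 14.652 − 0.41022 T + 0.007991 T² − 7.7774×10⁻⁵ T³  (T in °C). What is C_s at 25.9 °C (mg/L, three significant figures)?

C_s ≈ 8.04 mg/L

C_s = 14.652 − 0.41022×25.9 + 0.007991×25.9² − 7.7774×10⁻⁵×25.9³ = 8.037 mg/L.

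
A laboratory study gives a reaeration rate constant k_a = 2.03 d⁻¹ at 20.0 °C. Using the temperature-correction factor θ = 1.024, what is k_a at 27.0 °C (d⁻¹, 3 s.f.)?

k_a(T₂) = k_a(T₁) · θ^(T₂−T₁) = 2.03 × 1.024^(27.0−20.0)
= 2.03 × 1.024^7.00 = 2.03 × 1.181 = 2.397 d⁻¹.

k_a ≈ 2.40 d⁻¹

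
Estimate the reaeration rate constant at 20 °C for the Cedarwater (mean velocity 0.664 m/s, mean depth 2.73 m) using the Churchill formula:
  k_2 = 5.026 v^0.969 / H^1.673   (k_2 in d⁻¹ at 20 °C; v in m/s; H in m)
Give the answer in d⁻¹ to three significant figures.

k_2 = 5.026 × 0.664^0.969 / 2.73^1.673 = 5.026 × 0.6725 / 5.367 = 0.6298 d⁻¹.

k_2 ≈ 0.630 d⁻¹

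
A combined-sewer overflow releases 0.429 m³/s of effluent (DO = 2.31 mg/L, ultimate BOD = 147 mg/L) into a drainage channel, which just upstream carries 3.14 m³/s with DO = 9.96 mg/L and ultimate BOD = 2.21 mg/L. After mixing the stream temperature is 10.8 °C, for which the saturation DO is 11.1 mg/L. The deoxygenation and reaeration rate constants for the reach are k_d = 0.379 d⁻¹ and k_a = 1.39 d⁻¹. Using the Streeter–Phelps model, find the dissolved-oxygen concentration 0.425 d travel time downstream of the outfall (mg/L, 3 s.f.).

DO ≈ 7.77 mg/L

Mixed DO = (3.14×9.96 + 0.429×2.31)/(3.14+0.429) = 32.27/3.569 = 9.040 mg/L.
Mixed L₀ = (3.14×2.21 + 0.429×147)/(3.569) = 70.00/3.569 = 19.61 mg/L.
Initial deficit D₀ = C_s − DO₀ = 11.1 − 9.040 = 2.060 mg/L.
D(0.425) = [0.379×19.61/(1.39−0.379)](e^(−0.379×0.425) − e^(−1.39×0.425)) + 2.060 e^(−1.39×0.425)
= 7.353 × (0.8512 − 0.5539) + 2.060 × 0.5539 = 3.327 mg/L.
DO = 11.1 − 3.327 = 7.773 mg/L.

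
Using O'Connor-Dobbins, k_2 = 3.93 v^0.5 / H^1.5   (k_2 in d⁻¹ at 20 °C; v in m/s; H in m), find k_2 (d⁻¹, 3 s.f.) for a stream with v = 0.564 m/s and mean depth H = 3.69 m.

k_2 = 3.93 × 0.564^0.5 / 3.69^1.5 = 3.93 × 0.7510 / 7.088 = 0.4164 d⁻¹.

k_2 ≈ 0.416 d⁻¹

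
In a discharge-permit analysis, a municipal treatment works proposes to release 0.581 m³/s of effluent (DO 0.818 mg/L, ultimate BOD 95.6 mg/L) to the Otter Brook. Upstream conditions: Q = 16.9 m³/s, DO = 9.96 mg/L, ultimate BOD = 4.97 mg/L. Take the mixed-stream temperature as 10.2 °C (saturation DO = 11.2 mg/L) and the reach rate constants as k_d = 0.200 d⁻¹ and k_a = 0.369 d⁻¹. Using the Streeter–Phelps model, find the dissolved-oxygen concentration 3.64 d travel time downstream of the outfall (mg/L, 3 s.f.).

DO ≈ 8.70 mg/L

Mixed DO = (16.9×9.96 + 0.581×0.818)/(16.9+0.581) = 168.8/17.48 = 9.656 mg/L.
Mixed L₀ = (16.9×4.97 + 0.581×95.6)/(17.48) = 139.5/17.48 = 7.982 mg/L.
Initial deficit D₀ = C_s − DO₀ = 11.2 − 9.656 = 1.544 mg/L.
D(3.64) = [0.200×7.982/(0.369−0.200)](e^(−0.200×3.64) − e^(−0.369×3.64)) + 1.544 e^(−0.369×3.64)
= 9.446 × (0.4829 − 0.2610) + 1.544 × 0.2610 = 2.499 mg/L.
DO = 11.2 − 2.499 = 8.701 mg/L.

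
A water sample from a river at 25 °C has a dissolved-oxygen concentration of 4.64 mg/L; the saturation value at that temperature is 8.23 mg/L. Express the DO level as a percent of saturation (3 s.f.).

56.4 % saturation

% saturation = C/C_s × 100 = 4.64/8.23 × 100 = 56.4 %.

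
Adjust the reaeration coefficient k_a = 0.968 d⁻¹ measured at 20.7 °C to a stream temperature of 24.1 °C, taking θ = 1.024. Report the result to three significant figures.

k_a ≈ 1.05 d⁻¹

k_a(T₂) = k_a(T₁) · θ^(T₂−T₁) = 0.968 × 1.024^(24.1−20.7)
= 0.968 × 1.024^3.40 = 0.968 × 1.084 = 1.049 d⁻¹.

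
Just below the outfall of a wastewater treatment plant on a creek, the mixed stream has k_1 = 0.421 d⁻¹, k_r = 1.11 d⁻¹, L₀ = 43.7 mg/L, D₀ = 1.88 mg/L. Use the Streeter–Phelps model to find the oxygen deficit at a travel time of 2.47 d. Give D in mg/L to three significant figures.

D ≈ 7.84 mg/L

k_1 L₀/(k_r−k_1) = 0.421×43.7/(1.11−0.421) = 18.40/0.6890 = 26.70 mg/L.
e^(−k_1 t) = e^(−0.421×2.470) = 0.3535; e^(−k_r t) = e^(−1.11×2.470) = 0.06446.
D = 26.70 × (0.3535 − 0.06446) + 1.88 × 0.06446 = 7.718 + 0.1212 = 7.839 mg/L.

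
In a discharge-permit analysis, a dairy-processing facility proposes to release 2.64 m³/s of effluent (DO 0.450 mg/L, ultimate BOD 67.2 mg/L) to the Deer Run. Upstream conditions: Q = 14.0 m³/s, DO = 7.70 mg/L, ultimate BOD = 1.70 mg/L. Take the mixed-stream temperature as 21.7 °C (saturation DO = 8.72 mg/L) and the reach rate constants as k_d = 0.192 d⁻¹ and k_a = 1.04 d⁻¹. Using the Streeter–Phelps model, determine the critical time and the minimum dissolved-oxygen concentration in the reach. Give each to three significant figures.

Mixed DO = (14.0×7.70 + 2.64×0.450)/(14.0+2.64) = 109.0/16.64 = 6.550 mg/L.
Mixed L₀ = (14.0×1.70 + 2.64×67.2)/(16.64) = 201.2/16.64 = 12.09 mg/L.
Initial deficit D₀ = C_s − DO₀ = 8.72 − 6.550 = 2.170 mg/L.
t_c = (1/0.8480) ln[(1.04/0.192)(1 − 2.170×0.8480/(0.192×12.09))] = 1.179 × ln(1.123) = 0.1366 d.
D_c = (0.192/1.04) × 12.09 × e^(−0.192×0.1366) = 0.1846 × 12.09 × 0.9741 = 2.175 mg/L.
Minimum DO = 8.72 − 2.175 = 6.545 mg/L.

t_c ≈ 0.137 d; minimum DO ≈ 6.55 mg/L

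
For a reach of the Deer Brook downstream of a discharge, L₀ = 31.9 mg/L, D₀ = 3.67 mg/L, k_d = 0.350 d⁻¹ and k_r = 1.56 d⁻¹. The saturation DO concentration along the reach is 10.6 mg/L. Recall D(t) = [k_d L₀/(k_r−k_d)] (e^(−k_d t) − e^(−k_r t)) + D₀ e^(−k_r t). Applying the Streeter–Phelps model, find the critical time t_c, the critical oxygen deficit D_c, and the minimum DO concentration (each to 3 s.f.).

t_c = [1/(k_r−k_d)] ln[(k_r/k_d)(1 − D₀(k_r−k_d)/(k_d L₀))]
= [1/(1.56−0.350)] ln[(1.56/0.350)(1 − 3.67×1.210/(0.350×31.9))]
= (1/1.210) ln[4.457 × 0.6023] = 0.8264 × ln(2.684) = 0.8264 × 0.9875 = 0.8161 d.
D_c = (k_d/k_r) L₀ e^(−k_d t_c) = (0.350/1.56) × 31.9 × e^(−0.350×0.8161) = 0.2244 × 31.9 × 0.7515 = 5.379 mg/L.
Minimum DO = C_s − D_c = 10.6 − 5.379 = 5.221 mg/L.

t_c ≈ 0.816 d; D_c ≈ 5.38 mg/L; min DO ≈ 5.22 mg/L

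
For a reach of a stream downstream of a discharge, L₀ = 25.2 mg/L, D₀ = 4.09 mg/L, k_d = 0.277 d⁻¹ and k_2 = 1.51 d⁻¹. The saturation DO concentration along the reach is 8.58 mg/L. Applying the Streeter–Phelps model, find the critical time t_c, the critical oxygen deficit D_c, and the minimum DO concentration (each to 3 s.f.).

t_c ≈ 0.336 d; D_c ≈ 4.21 mg/L; min DO ≈ 4.37 mg/L

At the critical point dD/dt = 0, so k_d L₀ e^(−k_d t) = k_2 D. Substituting D(t) from the Streeter–Phelps equation and solving for t gives
t_c = ln[(k_2/k_d)(1 − D₀(k_2−k_d)/(k_d L₀))] / (k_2−k_d).
Here k_2−k_d = 1.233 d⁻¹ and 1 − D₀(k_2−k_d)/(k_d L₀) = 1 − 4.09×1.233/(0.277×25.2) = 0.2776, so
t_c = ln(5.451 × 0.2776) / 1.233 = 0.4141 / 1.233 = 0.3359 d.
D_c = (k_d/k_2) L₀ e^(−k_d t_c) = (0.277/1.51) × 25.2 × e^(−0.277×0.3359) = 0.1834 × 25.2 × 0.9112 = 4.212 mg/L.
Minimum DO = C_s − D_c = 8.58 − 4.212 = 4.368 mg/L.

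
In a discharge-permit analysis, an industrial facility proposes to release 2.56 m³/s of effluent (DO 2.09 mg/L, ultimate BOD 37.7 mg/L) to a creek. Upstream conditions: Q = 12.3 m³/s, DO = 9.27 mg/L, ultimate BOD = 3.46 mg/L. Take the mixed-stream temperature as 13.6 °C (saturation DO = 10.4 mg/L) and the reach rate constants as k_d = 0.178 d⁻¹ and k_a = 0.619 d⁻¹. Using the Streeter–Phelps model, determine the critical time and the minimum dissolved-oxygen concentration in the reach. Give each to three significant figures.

t_c ≈ 0.592 d; minimum DO ≈ 7.98 mg/L

Mixed DO = (12.3×9.27 + 2.56×2.09)/(12.3+2.56) = 119.4/14.86 = 8.033 mg/L.
Mixed L₀ = (12.3×3.46 + 2.56×37.7)/(14.86) = 139.1/14.86 = 9.359 mg/L.
Initial deficit D₀ = C_s − DO₀ = 10.4 − 8.033 = 2.367 mg/L.
t_c = (1/0.4410) ln[(0.619/0.178)(1 − 2.367×0.4410/(0.178×9.359))] = 2.268 × ln(1.299) = 0.5923 d.
D_c = (0.178/0.619) × 9.359 × e^(−0.178×0.5923) = 0.2876 × 9.359 × 0.8999 = 2.422 mg/L.
Minimum DO = 10.4 − 2.422 = 7.978 mg/L.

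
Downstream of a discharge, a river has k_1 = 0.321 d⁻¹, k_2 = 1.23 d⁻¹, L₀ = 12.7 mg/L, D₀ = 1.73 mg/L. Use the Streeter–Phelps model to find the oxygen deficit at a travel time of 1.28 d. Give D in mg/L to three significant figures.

D ≈ 2.40 mg/L

k_1 L₀/(k_2−k_1) = 0.321×12.7/(1.23−0.321) = 4.077/0.9090 = 4.485 mg/L.
e^(−k_1 t) = e^(−0.321×1.280) = 0.6631; e^(−k_2 t) = e^(−1.23×1.280) = 0.2071.
D = 4.485 × (0.6631 − 0.2071) + 1.73 × 0.2071 = 2.045 + 0.3583 = 2.403 mg/L.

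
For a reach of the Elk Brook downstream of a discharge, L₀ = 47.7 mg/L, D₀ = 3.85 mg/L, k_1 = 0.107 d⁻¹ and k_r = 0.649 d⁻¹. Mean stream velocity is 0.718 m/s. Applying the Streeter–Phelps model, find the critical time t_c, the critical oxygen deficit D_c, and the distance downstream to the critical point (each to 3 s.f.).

t_c = [1/(k_r−k_1)] ln[(k_r/k_1)(1 − D₀(k_r−k_1)/(k_1 L₀))]
= [1/(0.649−0.107)] ln[(0.649/0.107)(1 − 3.85×0.5420/(0.107×47.7))]
= (1/0.5420) ln[6.065 × 0.5912] = 1.845 × ln(3.586) = 1.845 × 1.277 = 2.356 d.
L(t_c) = L₀ e^(−k_1 t_c) = 47.7 × 0.7772 = 37.07 mg/L, and at the critical point k_r D_c = k_1 L, so D_c = (0.107/0.649) × 37.07 = 6.112 mg/L.
x_c = v t_c = 0.718 m/s × 2.356 d × 86400 s/d = 146200 m ≈ 146 km.

t_c ≈ 2.36 d; D_c ≈ 6.11 mg/L; x_c ≈ 146 km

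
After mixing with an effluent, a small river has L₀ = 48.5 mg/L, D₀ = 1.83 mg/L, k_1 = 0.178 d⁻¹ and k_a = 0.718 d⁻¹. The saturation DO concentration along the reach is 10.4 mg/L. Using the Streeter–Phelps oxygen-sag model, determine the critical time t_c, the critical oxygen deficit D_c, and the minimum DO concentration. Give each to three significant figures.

t_c ≈ 2.36 d; D_c ≈ 7.90 mg/L; min DO ≈ 2.50 mg/L

With k_a/k_1 = 4.034 and 1 − D₀(k_a−k_1)/(k_1 L₀) = 0.8855,
t_c = ln(4.034 × 0.8855) / (0.718 − 0.178) = ln(3.572) / 0.5400 = 1.273/0.5400 = 2.358 d.
D_c = (k_1/k_a) L₀ e^(−k_1 t_c) = (0.178/0.718) × 48.5 × e^(−0.178×2.358) = 0.2479 × 48.5 × 0.6573 = 7.903 mg/L.
Minimum DO = C_s − D_c = 10.4 − 7.903 = 2.497 mg/L.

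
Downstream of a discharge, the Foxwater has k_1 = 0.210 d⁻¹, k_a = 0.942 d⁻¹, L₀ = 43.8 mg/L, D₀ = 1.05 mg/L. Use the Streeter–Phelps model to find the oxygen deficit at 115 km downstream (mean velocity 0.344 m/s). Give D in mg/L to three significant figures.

D ≈ 5.27 mg/L

Travel time t = x/v = 115 km / (0.344 m/s) = 115000 m / 0.344 m/s = 334300 s = 3.869 d.
k_1 L₀/(k_a−k_1) = 0.210×43.8/(0.942−0.210) = 9.198/0.7320 = 12.57 mg/L.
e^(−k_1 t) = e^(−0.210×3.869) = 0.4437; e^(−k_a t) = e^(−0.942×3.869) = 0.02613.
D = 12.57 × (0.4437 − 0.02613) + 1.05 × 0.02613 = 5.247 + 0.02743 = 5.275 mg/L.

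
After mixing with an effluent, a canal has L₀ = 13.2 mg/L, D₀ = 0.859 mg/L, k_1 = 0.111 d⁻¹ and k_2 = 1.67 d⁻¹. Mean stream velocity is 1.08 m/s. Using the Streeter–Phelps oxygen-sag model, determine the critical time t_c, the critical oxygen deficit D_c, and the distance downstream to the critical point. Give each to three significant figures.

t_c = [1/(k_2−k_1)] ln[(k_2/k_1)(1 − D₀(k_2−k_1)/(k_1 L₀))]
= [1/(1.67−0.111)] ln[(1.67/0.111)(1 − 0.859×1.559/(0.111×13.2))]
= (1/1.559) ln[15.05 × 0.08601] = 0.6414 × ln(1.294) = 0.6414 × 0.2577 = 0.1653 d.
D_c = (k_1/k_2) L₀ e^(−k_1 t_c) = (0.111/1.67) × 13.2 × e^(−0.111×0.1653) = 0.06647 × 13.2 × 0.9818 = 0.8614 mg/L.
x_c = v t_c = 1.08 m/s × 0.1653 d × 86400 s/d = 15430 m ≈ 15.4 km.

t_c ≈ 0.165 d; D_c ≈ 0.861 mg/L; x_c ≈ 15.4 km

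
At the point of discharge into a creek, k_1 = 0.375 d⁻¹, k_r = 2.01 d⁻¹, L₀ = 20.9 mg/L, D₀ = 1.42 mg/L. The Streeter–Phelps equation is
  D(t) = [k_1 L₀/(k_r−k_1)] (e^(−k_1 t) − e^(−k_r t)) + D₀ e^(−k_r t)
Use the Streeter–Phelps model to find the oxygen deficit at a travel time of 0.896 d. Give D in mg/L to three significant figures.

D ≈ 2.87 mg/L

k_1 L₀/(k_r−k_1) = 0.375×20.9/(2.01−0.375) = 7.837/1.635 = 4.794 mg/L.
e^(−k_1 t) = e^(−0.375×0.8960) = 0.7146; e^(−k_r t) = e^(−2.01×0.8960) = 0.1651.
D = 4.794 × (0.7146 − 0.1651) + 1.42 × 0.1651 = 2.634 + 0.2345 = 2.868 mg/L.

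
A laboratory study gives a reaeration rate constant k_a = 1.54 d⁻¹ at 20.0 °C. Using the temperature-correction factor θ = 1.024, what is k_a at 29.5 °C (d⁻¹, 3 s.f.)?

k_a ≈ 1.93 d⁻¹

k_a(T₂) = k_a(T₁) · θ^(T₂−T₁) = 1.54 × 1.024^(29.5−20.0)
= 1.54 × 1.024^9.50 = 1.54 × 1.253 = 1.929 d⁻¹.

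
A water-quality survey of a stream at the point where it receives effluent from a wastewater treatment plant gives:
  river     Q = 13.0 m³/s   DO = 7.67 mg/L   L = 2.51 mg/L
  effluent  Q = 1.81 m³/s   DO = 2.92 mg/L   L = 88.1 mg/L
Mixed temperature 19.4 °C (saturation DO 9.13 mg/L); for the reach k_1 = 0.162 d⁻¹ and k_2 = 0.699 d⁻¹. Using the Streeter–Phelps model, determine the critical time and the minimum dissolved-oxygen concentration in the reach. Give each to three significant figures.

t_c ≈ 1.35 d; minimum DO ≈ 6.71 mg/L

Mixed DO = (13.0×7.67 + 1.81×2.92)/(13.0+1.81) = 105.0/14.81 = 7.089 mg/L.
Mixed L₀ = (13.0×2.51 + 1.81×88.1)/(14.81) = 192.1/14.81 = 12.97 mg/L.
Initial deficit D₀ = C_s − DO₀ = 9.13 − 7.089 = 2.041 mg/L.
t_c = (1/0.5370) ln[(0.699/0.162)(1 − 2.041×0.5370/(0.162×12.97))] = 1.862 × ln(2.065) = 1.350 d.
D_c = (0.162/0.699) × 12.97 × e^(−0.162×1.350) = 0.2318 × 12.97 × 0.8036 = 2.415 mg/L.
Minimum DO = 9.13 − 2.415 = 6.715 mg/L.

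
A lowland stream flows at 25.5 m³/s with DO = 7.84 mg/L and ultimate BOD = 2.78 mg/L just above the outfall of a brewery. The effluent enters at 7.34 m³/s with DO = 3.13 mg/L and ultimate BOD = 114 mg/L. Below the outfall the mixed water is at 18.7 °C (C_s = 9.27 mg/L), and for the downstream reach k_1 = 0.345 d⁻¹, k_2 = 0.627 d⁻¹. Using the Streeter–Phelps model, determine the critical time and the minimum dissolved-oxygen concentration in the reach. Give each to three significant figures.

t_c ≈ 1.85 d; minimum DO ≈ 1.23 mg/L

Mixed DO = (25.5×7.84 + 7.34×3.13)/(25.5+7.34) = 222.9/32.84 = 6.787 mg/L.
Mixed L₀ = (25.5×2.78 + 7.34×114)/(32.84) = 907.6/32.84 = 27.64 mg/L.
Initial deficit D₀ = C_s − DO₀ = 9.27 − 6.787 = 2.483 mg/L.
t_c = (1/0.2820) ln[(0.627/0.345)(1 − 2.483×0.2820/(0.345×27.64))] = 3.546 × ln(1.684) = 1.848 d.
D_c = (0.345/0.627) × 27.64 × e^(−0.345×1.848) = 0.5502 × 27.64 × 0.5286 = 8.038 mg/L.
Minimum DO = 9.27 − 8.038 = 1.232 mg/L.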